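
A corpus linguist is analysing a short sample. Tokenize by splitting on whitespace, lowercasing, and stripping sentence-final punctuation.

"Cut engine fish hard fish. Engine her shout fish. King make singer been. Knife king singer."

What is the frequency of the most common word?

3

Frequencies: fish:3, engine:2, king:2, singer:2, cut:1, hard:1, her:1, shout:1, make:1, been:1, knife:1
Most common: 'fish' with frequency 3.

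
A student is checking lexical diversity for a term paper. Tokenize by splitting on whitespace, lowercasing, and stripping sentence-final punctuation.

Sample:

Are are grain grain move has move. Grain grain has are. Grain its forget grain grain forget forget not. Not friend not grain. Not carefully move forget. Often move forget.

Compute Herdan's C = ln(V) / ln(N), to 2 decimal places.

N = 30, V = 10.
ln(V) = 2.302585, ln(N) = 3.401197
C = 2.302585 / 3.401197 = 0.68

0.68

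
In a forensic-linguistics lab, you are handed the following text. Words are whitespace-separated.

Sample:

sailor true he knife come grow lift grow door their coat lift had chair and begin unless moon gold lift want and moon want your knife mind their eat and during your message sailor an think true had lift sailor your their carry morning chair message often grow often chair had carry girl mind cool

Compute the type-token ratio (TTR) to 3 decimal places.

N = 55 tokens, V = 30 types.
TTR = V / N = 30 / 55 = 0.545

0.545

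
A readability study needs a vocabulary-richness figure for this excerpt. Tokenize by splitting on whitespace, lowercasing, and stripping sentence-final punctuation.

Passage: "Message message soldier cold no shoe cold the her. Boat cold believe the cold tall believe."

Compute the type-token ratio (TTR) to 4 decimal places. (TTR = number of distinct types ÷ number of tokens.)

0.6250

N = 16 tokens, V = 10 types.
TTR = V / N = 10 / 16 = 0.6250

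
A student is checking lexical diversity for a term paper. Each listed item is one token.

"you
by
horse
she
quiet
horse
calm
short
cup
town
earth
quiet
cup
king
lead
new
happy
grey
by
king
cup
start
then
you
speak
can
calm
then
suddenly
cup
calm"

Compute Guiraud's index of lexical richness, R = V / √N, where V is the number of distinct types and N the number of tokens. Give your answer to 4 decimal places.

N = 31, V = 20.
√N = 5.567764
R = 20 / 5.567764 = 3.5921

3.5921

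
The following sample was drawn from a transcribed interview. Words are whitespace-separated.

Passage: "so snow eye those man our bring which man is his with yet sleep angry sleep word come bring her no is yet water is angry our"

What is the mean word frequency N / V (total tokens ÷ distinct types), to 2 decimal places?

1.42

N = 27 tokens, V = 19 types.
Mean frequency = N / V = 27 / 19 = 1.42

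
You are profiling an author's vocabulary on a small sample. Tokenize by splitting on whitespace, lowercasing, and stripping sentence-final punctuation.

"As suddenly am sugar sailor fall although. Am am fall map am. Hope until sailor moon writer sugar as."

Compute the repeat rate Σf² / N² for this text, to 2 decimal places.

0.11

Frequencies: am:4, as:2, sugar:2, sailor:2, fall:2, suddenly:1, although:1, map:1, hope:1, until:1, moon:1, writer:1
Σf² = 39; N² = 361
Repeat rate = 39 / 361 = 0.11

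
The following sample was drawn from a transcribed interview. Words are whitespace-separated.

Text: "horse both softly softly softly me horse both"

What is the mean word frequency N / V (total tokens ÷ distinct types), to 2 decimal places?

N = 8 tokens, V = 4 types.
Mean frequency = N / V = 8 / 4 = 2.00

2.00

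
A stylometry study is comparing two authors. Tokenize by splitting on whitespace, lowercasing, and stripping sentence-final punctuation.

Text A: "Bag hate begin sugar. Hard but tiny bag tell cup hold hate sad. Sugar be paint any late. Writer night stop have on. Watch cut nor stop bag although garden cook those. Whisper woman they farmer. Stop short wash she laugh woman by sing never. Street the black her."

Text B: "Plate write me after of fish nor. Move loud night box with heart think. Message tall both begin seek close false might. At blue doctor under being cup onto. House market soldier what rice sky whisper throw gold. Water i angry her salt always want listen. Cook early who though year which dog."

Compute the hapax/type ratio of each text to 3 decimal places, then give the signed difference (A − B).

-0.119

A: hapax=37, V=42, ratio=0.881
B: hapax=53, V=53, ratio=1.000
Difference = 0.881 − 1.000 = -0.119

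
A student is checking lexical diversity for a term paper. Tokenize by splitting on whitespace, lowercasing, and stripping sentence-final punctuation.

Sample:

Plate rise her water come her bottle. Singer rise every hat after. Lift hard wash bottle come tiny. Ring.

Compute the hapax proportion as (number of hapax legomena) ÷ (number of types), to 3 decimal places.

0.733

Frequencies: rise:2, her:2, come:2, bottle:2, plate:1, water:1, singer:1, every:1, hat:1, after:1, lift:1, hard:1, wash:1, tiny:1, ring:1
Hapax count = 11; type count = 15.
Ratio = 11 / 15 = 0.733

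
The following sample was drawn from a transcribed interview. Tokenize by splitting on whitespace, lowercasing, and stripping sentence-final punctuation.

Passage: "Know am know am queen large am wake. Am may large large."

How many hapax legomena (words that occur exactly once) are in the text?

3

Frequencies: am:4, large:3, know:2, queen:1, wake:1, may:1
Hapax (freq=1): may, queen, wake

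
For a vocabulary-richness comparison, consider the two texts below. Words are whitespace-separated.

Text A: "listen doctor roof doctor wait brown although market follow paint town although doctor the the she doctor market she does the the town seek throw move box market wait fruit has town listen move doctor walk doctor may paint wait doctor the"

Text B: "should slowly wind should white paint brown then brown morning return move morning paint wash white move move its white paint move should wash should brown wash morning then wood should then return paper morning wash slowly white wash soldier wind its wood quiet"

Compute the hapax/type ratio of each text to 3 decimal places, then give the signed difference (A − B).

A: hapax=11, V=21, ratio=0.524
B: hapax=3, V=16, ratio=0.188
Difference = 0.524 − 0.188 = 0.336

0.336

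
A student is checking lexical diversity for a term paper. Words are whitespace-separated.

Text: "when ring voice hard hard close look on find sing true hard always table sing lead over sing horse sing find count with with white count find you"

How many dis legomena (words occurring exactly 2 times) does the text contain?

2

Frequencies: sing:4, hard:3, find:3, count:2, with:2, when:1, ring:1, voice:1, close:1, look:1, on:1, true:1, always:1, table:1, lead:1, over:1, horse:1, white:1, you:1
Words with frequency 2: count, with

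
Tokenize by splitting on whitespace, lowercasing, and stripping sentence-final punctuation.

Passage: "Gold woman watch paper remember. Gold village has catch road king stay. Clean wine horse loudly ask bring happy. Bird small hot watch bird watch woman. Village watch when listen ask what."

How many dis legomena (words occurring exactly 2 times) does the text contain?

Frequencies: watch:4, gold:2, woman:2, village:2, ask:2, bird:2, paper:1, remember:1, has:1, catch:1, road:1, king:1, stay:1, clean:1, wine:1, horse:1, loudly:1, bring:1, happy:1, small:1, … (4 more, each freq 1)
Words with frequency 2: ask, bird, gold, village, woman

5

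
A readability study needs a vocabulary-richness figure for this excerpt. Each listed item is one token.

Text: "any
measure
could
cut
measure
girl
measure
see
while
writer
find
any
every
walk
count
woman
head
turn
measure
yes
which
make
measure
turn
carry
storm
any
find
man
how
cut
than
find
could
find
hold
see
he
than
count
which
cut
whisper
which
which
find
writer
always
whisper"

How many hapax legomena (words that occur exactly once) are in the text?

15

Frequencies: measure:5, find:5, which:4, any:3, cut:3, could:2, see:2, writer:2, count:2, turn:2, than:2, whisper:2, girl:1, while:1, every:1, walk:1, woman:1, head:1, yes:1, make:1, … (7 more, each freq 1)
Hapax (freq=1): always, carry, every, girl, he, head, hold, how, make, man, storm, walk, while, woman, yes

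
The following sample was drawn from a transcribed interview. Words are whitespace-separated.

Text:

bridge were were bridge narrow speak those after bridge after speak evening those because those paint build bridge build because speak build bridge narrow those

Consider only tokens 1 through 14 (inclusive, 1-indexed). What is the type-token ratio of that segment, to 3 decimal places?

0.571

Segment tokens 1–14: bridge, were, were, bridge, narrow, speak, those, after, bridge, after, speak, evening, those, because
Segment N = 14, segment V = 8.
TTR = 8 / 14 = 0.571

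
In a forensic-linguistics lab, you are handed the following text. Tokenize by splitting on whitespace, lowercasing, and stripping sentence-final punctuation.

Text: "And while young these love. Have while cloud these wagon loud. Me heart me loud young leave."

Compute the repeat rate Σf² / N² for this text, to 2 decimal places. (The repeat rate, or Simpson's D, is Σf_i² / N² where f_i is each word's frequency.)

Frequencies: while:2, young:2, these:2, loud:2, me:2, and:1, love:1, have:1, cloud:1, wagon:1, heart:1, leave:1
Σf² = 27; N² = 289
Repeat rate = 27 / 289 = 0.09

0.09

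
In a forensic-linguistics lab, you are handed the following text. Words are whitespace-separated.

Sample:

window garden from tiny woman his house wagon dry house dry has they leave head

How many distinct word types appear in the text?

13

Distinct types: {dry, from, garden, has, head, his, house, leave, they, tiny, wagon, window, woman}
V = 13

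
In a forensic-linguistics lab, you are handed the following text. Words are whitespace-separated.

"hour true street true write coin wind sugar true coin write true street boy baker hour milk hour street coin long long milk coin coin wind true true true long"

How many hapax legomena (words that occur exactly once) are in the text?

Frequencies: true:7, coin:5, hour:3, street:3, long:3, write:2, wind:2, milk:2, sugar:1, boy:1, baker:1
Hapax (freq=1): baker, boy, sugar

3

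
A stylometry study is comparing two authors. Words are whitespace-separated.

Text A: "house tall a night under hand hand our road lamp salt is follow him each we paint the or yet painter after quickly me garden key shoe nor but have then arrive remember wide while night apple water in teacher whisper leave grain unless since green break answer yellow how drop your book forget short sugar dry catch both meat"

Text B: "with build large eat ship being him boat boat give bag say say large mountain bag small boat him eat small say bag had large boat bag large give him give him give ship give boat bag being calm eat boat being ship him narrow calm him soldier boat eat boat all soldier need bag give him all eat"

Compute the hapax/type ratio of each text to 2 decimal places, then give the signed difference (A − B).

0.65

A: hapax=56, V=58, ratio=0.97
B: hapax=6, V=19, ratio=0.32
Difference = 0.97 − 0.32 = 0.65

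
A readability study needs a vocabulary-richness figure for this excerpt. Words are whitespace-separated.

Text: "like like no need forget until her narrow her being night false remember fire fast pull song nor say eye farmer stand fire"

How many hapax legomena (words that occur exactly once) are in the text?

17

Frequencies: like:2, her:2, fire:2, no:1, need:1, forget:1, until:1, narrow:1, being:1, night:1, false:1, remember:1, fast:1, pull:1, song:1, nor:1, say:1, eye:1, farmer:1, stand:1
Hapax (freq=1): being, eye, false, farmer, fast, forget, narrow, need, night, no, nor, pull, remember, say, song, stand, until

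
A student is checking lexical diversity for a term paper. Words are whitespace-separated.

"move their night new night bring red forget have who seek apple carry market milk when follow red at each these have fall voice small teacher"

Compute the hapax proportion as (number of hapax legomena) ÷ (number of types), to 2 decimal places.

0.87

Frequencies: night:2, red:2, have:2, move:1, their:1, new:1, bring:1, forget:1, who:1, seek:1, apple:1, carry:1, market:1, milk:1, when:1, follow:1, at:1, each:1, these:1, fall:1, … (3 more, each freq 1)
Hapax count = 20; type count = 23.
Ratio = 20 / 23 = 0.87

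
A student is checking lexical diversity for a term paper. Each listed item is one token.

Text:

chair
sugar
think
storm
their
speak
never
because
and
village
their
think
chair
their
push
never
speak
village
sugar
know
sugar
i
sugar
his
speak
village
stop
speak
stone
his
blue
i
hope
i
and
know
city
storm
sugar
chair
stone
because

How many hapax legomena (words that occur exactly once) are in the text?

Frequencies: sugar:5, speak:4, chair:3, their:3, village:3, i:3, think:2, storm:2, never:2, because:2, and:2, know:2, his:2, stone:2, push:1, stop:1, blue:1, hope:1, city:1
Hapax (freq=1): blue, city, hope, push, stop

5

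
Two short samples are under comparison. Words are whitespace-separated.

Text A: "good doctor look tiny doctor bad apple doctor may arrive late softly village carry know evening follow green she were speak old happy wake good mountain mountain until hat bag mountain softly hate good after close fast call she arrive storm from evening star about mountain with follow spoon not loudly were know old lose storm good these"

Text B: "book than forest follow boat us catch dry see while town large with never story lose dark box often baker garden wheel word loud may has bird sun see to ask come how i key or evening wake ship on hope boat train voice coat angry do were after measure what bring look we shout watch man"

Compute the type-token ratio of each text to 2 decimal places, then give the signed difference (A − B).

-0.25

TTR(A) = 41/58 = 0.71
TTR(B) = 55/57 = 0.96
Difference = 0.71 − 0.96 = -0.25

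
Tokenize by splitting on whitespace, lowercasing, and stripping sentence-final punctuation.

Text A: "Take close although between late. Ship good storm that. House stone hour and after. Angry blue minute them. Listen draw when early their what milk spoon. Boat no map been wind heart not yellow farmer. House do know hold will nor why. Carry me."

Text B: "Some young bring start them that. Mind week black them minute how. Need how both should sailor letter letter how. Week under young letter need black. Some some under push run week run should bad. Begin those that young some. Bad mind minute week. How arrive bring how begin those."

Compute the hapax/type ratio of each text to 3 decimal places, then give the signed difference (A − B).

0.760

A: hapax=42, V=43, ratio=0.977
B: hapax=5, V=23, ratio=0.217
Difference = 0.977 − 0.217 = 0.760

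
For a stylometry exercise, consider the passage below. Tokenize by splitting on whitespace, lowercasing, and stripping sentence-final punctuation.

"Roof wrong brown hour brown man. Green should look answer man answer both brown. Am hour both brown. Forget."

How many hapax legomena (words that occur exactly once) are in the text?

7

Frequencies: brown:4, hour:2, man:2, answer:2, both:2, roof:1, wrong:1, green:1, should:1, look:1, am:1, forget:1
Hapax (freq=1): am, forget, green, look, roof, should, wrong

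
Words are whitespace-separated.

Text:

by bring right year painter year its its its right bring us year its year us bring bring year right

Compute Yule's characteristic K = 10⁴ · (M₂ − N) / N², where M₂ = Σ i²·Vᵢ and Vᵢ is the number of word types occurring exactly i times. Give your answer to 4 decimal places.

1300.0000

Frequencies: year:5, bring:4, its:4, right:3, us:2, by:1, painter:1
N = 20. Frequency spectrum: V_1=2, V_2=1, V_3=1, V_4=2, V_5=1
M₂ = 1²·2 + 2²·1 + 3²·1 + 4²·2 + 5²·1 = 72
K = 10000 × (72 − 20) / 20² = 1300.0000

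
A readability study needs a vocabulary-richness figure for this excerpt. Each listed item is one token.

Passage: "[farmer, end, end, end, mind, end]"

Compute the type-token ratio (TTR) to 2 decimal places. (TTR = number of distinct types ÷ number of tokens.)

0.50

N = 6 tokens, V = 3 types.
TTR = V / N = 3 / 6 = 0.50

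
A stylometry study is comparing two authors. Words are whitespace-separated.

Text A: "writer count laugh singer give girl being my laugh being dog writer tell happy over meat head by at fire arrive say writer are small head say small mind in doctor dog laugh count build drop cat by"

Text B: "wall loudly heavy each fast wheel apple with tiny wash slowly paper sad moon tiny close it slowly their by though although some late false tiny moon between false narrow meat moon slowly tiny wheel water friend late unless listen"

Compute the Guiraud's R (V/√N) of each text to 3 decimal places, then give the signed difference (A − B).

A: V=27, N=38, R=4.380
B: V=30, N=40, R=4.743
Difference = 4.380 − 4.743 = -0.363

-0.363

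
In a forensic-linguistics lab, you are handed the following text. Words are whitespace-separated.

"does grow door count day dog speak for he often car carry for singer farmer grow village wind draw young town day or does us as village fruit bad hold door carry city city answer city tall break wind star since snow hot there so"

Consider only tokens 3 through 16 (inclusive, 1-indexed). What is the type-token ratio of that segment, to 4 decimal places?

Segment tokens 3–16: door, count, day, dog, speak, for, he, often, car, carry, for, singer, farmer, grow
Segment N = 14, segment V = 13.
TTR = 13 / 14 = 0.9286

0.9286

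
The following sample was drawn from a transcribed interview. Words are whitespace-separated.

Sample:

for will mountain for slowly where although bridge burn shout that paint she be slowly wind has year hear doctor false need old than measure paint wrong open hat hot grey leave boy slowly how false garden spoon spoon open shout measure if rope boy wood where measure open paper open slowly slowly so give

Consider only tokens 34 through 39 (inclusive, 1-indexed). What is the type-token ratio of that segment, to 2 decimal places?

Segment tokens 34–39: slowly, how, false, garden, spoon, spoon
Segment N = 6, segment V = 5.
TTR = 5 / 6 = 0.83

0.83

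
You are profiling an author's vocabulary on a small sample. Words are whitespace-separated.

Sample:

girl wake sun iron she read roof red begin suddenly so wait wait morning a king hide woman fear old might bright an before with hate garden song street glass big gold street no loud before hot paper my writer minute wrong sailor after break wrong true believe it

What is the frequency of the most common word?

Frequencies: wait:2, before:2, street:2, wrong:2, girl:1, wake:1, sun:1, iron:1, she:1, read:1, roof:1, red:1, begin:1, suddenly:1, so:1, morning:1, a:1, king:1, hide:1, woman:1, … (25 more, each freq 1)
Most common: 'wait' with frequency 2.

2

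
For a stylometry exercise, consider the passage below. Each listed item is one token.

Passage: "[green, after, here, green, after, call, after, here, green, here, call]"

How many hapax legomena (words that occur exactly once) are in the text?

0

Frequencies: green:3, after:3, here:3, call:2
Hapax (freq=1): (none)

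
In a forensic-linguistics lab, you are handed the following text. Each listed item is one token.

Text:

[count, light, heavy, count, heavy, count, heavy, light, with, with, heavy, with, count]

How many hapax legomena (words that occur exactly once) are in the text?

Frequencies: count:4, heavy:4, with:3, light:2
Hapax (freq=1): (none)

0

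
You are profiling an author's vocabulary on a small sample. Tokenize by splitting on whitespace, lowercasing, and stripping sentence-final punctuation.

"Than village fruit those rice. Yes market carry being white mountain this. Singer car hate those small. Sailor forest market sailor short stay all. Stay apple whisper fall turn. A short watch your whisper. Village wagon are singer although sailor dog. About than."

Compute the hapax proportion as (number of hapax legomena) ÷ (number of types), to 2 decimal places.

Frequencies: sailor:3, than:2, village:2, those:2, market:2, singer:2, short:2, stay:2, whisper:2, fruit:1, rice:1, yes:1, carry:1, being:1, white:1, mountain:1, this:1, car:1, hate:1, small:1, … (13 more, each freq 1)
Hapax count = 24; type count = 33.
Ratio = 24 / 33 = 0.73

0.73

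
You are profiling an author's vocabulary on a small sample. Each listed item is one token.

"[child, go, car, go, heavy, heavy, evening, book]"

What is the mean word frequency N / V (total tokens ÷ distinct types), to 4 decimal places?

N = 8 tokens, V = 6 types.
Mean frequency = N / V = 8 / 6 = 1.3333

1.3333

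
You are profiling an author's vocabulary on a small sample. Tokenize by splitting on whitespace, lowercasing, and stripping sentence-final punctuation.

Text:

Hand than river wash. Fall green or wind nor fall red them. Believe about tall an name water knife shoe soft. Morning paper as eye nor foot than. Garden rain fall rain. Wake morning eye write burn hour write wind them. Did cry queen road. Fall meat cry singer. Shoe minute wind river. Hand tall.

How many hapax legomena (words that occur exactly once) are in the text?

24

Frequencies: fall:4, wind:3, hand:2, than:2, river:2, nor:2, them:2, tall:2, shoe:2, morning:2, eye:2, rain:2, write:2, cry:2, wash:1, green:1, or:1, red:1, believe:1, about:1, … (18 more, each freq 1)
Hapax (freq=1): about, an, as, believe, burn, did, foot, garden, green, hour, knife, meat, minute, name, or, paper, queen, red, road, singer, soft, wake, wash, water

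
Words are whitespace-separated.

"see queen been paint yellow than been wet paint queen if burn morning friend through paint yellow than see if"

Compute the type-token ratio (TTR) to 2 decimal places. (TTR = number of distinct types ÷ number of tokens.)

N = 20 tokens, V = 12 types.
TTR = V / N = 12 / 20 = 0.60

0.60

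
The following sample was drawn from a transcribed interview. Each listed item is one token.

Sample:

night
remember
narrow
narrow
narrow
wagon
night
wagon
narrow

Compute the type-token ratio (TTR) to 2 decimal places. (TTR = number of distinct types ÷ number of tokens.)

N = 9 tokens, V = 4 types.
TTR = V / N = 4 / 9 = 0.44

0.44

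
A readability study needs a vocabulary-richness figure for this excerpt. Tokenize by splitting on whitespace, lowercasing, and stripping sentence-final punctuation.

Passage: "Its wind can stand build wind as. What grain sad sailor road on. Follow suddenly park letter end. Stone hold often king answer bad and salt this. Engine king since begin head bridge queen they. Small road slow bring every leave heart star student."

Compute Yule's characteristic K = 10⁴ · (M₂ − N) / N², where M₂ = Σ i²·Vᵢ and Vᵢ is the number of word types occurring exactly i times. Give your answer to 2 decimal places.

Frequencies: wind:2, road:2, king:2, its:1, can:1, stand:1, build:1, as:1, what:1, grain:1, sad:1, sailor:1, on:1, follow:1, suddenly:1, park:1, letter:1, end:1, stone:1, hold:1, … (21 more, each freq 1)
N = 44. Frequency spectrum: V_1=38, V_2=3
M₂ = 1²·38 + 2²·3 = 50
K = 10000 × (50 − 44) / 44² = 30.99

30.99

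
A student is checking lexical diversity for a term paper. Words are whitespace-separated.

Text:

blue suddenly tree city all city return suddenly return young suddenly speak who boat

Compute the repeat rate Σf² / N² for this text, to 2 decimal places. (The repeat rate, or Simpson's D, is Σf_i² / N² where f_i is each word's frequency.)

0.12

Frequencies: suddenly:3, city:2, return:2, blue:1, tree:1, all:1, young:1, speak:1, who:1, boat:1
Σf² = 24; N² = 196
Repeat rate = 24 / 196 = 0.12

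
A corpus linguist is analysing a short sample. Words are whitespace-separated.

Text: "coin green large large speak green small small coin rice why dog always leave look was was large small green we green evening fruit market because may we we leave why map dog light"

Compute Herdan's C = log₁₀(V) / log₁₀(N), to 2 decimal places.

N = 34, V = 20.
log₁₀(V) = 1.301030, log₁₀(N) = 1.531479
C = 1.301030 / 1.531479 = 0.85

0.85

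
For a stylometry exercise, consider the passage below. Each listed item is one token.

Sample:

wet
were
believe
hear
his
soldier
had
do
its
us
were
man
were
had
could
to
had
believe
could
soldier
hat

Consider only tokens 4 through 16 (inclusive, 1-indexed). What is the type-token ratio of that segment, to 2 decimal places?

Segment tokens 4–16: hear, his, soldier, had, do, its, us, were, man, were, had, could, to
Segment N = 13, segment V = 11.
TTR = 11 / 13 = 0.85

0.85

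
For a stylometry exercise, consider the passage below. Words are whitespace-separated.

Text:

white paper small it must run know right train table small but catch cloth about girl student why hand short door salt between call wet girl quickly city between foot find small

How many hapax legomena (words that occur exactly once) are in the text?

25

Frequencies: small:3, girl:2, between:2, white:1, paper:1, it:1, must:1, run:1, know:1, right:1, train:1, table:1, but:1, catch:1, cloth:1, about:1, student:1, why:1, hand:1, short:1, … (8 more, each freq 1)
Hapax (freq=1): about, but, call, catch, city, cloth, door, find, foot, hand, it, know, must, paper, quickly, right, run, salt, short, student, table, train, wet, white, why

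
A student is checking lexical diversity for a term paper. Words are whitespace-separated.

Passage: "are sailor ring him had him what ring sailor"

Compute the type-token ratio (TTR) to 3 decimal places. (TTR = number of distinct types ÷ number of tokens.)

N = 9 tokens, V = 6 types.
TTR = V / N = 6 / 9 = 0.667

0.667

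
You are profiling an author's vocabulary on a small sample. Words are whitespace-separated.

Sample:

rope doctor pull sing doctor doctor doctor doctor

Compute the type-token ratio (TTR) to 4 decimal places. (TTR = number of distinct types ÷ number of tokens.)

N = 8 tokens, V = 4 types.
TTR = V / N = 4 / 8 = 0.5000

0.5000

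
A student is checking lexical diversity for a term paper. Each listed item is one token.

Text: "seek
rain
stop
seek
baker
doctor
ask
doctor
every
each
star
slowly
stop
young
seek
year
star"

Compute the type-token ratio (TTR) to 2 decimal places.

N = 17 tokens, V = 12 types.
TTR = V / N = 12 / 17 = 0.71

0.71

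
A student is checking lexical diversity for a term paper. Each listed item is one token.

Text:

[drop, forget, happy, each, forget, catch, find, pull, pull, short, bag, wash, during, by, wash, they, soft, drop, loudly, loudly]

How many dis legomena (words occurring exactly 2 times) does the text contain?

Frequencies: drop:2, forget:2, pull:2, wash:2, loudly:2, happy:1, each:1, catch:1, find:1, short:1, bag:1, during:1, by:1, they:1, soft:1
Words with frequency 2: drop, forget, loudly, pull, wash

5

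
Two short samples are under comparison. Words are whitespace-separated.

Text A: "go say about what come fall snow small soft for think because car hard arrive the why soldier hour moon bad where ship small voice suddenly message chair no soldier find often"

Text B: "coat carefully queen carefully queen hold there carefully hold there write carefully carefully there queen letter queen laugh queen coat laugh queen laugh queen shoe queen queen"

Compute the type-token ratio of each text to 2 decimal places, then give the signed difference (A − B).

0.61

TTR(A) = 30/32 = 0.94
TTR(B) = 9/27 = 0.33
Difference = 0.94 − 0.33 = 0.61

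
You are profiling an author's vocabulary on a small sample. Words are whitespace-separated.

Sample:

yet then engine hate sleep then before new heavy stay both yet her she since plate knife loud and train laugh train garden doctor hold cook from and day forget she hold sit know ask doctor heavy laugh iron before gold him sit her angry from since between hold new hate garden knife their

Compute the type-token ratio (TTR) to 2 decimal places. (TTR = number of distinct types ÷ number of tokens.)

0.65

N = 54 tokens, V = 35 types.
TTR = V / N = 35 / 54 = 0.65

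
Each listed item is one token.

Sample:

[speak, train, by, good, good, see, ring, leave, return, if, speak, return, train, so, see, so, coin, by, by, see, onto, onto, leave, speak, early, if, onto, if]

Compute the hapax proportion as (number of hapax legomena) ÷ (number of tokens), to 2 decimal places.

Frequencies: speak:3, by:3, see:3, if:3, onto:3, train:2, good:2, leave:2, return:2, so:2, ring:1, coin:1, early:1
Hapax count = 3; token count = 28.
Ratio = 3 / 28 = 0.11

0.11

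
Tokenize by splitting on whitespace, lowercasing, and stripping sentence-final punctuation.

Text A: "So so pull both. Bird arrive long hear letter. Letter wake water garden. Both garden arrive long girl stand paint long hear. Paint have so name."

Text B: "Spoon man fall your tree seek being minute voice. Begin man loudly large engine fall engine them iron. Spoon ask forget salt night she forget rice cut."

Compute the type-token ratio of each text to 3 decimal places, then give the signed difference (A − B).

TTR(A) = 16/26 = 0.615
TTR(B) = 22/27 = 0.815
Difference = 0.615 − 0.815 = -0.200

-0.200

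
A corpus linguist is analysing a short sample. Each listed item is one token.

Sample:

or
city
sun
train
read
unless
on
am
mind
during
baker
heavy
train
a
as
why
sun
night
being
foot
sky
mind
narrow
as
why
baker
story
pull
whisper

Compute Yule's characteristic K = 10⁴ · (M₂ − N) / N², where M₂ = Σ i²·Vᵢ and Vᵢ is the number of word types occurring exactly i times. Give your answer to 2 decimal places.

Frequencies: sun:2, train:2, mind:2, baker:2, as:2, why:2, or:1, city:1, read:1, unless:1, on:1, am:1, during:1, heavy:1, a:1, night:1, being:1, foot:1, sky:1, narrow:1, … (3 more, each freq 1)
N = 29. Frequency spectrum: V_1=17, V_2=6
M₂ = 1²·17 + 2²·6 = 41
K = 10000 × (41 − 29) / 29² = 142.69

142.69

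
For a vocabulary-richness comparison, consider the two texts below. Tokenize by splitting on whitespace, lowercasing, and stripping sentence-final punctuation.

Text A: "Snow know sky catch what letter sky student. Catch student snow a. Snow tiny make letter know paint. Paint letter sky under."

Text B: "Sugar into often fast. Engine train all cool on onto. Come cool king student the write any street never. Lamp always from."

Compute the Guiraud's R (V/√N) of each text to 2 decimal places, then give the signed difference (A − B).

A: V=12, N=22, R=2.56
B: V=21, N=22, R=4.48
Difference = 2.56 − 4.48 = -1.92

-1.92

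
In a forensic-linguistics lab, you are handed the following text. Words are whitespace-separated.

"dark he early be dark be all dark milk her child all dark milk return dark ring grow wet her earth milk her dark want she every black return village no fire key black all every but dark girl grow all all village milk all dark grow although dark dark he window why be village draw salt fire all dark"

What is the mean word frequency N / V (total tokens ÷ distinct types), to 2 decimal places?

2.14

N = 60 tokens, V = 28 types.
Mean frequency = N / V = 60 / 28 = 2.14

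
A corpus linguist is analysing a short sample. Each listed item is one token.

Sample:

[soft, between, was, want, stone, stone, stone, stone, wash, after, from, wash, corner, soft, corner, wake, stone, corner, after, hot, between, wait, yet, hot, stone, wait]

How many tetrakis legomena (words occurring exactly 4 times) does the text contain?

0

Frequencies: stone:6, corner:3, soft:2, between:2, wash:2, after:2, hot:2, wait:2, was:1, want:1, from:1, wake:1, yet:1
Words with frequency 4: (none)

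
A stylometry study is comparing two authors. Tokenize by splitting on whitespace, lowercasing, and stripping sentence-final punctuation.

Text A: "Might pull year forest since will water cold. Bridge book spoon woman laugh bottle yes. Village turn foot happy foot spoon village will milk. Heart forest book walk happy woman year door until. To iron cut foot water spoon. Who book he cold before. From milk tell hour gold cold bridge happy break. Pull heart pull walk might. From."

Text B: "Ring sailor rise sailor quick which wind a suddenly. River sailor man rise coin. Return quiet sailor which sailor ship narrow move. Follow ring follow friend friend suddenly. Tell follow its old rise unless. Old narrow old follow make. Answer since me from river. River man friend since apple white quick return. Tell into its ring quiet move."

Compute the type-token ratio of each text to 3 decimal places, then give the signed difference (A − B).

TTR(A) = 35/59 = 0.593
TTR(B) = 30/58 = 0.517
Difference = 0.593 − 0.517 = 0.076

0.076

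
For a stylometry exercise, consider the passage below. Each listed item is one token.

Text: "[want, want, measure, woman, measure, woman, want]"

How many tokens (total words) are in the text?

7

Tokens: want, want, measure, woman, measure, woman, want
N = 7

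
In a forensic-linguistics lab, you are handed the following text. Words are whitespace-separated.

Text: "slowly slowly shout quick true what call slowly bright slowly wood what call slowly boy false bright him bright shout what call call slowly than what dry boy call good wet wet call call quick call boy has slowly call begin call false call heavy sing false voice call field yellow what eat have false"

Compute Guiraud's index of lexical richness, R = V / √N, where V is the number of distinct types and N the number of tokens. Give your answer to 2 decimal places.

3.24

N = 55, V = 24.
√N = 7.416198
R = 24 / 7.416198 = 3.24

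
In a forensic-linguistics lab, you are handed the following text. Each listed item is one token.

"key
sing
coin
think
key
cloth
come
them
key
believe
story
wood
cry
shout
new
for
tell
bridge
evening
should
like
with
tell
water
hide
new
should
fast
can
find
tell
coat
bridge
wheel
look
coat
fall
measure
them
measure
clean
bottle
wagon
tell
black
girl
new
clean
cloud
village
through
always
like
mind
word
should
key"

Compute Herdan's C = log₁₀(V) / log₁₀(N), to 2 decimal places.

0.92

N = 57, V = 41.
log₁₀(V) = 1.612784, log₁₀(N) = 1.755875
C = 1.612784 / 1.755875 = 0.92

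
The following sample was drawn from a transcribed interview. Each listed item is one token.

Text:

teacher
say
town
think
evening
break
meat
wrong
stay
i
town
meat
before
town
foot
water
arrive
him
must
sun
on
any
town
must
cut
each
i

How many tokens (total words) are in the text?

Tokens: teacher, say, town, think, evening, break, meat, wrong, stay, i, town, meat, before, town, foot, water, arrive, him, must, sun, on, any, town, must, cut, each, i
N = 27

27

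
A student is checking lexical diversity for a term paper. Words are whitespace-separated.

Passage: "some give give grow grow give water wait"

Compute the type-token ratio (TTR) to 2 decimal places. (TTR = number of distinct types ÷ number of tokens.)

0.63

N = 8 tokens, V = 5 types.
TTR = V / N = 5 / 8 = 0.63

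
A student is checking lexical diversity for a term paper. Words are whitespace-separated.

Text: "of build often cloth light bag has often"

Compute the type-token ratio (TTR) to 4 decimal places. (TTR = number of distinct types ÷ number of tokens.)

N = 8 tokens, V = 7 types.
TTR = V / N = 7 / 8 = 0.8750

0.8750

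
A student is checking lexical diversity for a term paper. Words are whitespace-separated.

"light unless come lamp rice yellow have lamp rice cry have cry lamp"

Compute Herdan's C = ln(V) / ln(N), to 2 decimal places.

N = 13, V = 8.
ln(V) = 2.079442, ln(N) = 2.564949
C = 2.079442 / 2.564949 = 0.81

0.81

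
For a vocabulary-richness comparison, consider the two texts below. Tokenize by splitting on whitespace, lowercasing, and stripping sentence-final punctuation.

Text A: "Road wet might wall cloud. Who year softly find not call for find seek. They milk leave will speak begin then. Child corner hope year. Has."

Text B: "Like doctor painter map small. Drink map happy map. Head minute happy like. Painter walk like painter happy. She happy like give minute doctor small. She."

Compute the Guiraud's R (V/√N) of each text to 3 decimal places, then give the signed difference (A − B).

A: V=24, N=26, R=4.707
B: V=12, N=26, R=2.353
Difference = 4.707 − 2.353 = 2.354

2.354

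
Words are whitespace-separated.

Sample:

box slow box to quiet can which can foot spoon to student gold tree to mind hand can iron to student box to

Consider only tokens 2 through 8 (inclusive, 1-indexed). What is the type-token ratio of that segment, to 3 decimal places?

0.857

Segment tokens 2–8: slow, box, to, quiet, can, which, can
Segment N = 7, segment V = 6.
TTR = 6 / 7 = 0.857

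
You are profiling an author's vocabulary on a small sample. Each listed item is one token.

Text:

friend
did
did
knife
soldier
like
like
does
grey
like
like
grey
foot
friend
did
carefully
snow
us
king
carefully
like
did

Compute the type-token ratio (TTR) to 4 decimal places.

0.5455

N = 22 tokens, V = 12 types.
TTR = V / N = 12 / 22 = 0.5455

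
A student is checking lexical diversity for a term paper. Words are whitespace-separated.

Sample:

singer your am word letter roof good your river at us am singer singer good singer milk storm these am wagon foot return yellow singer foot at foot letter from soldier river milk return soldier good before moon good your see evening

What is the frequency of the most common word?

5

Frequencies: singer:5, good:4, your:3, am:3, foot:3, letter:2, river:2, at:2, milk:2, return:2, soldier:2, word:1, roof:1, us:1, storm:1, these:1, wagon:1, yellow:1, from:1, before:1, … (3 more, each freq 1)
Most common: 'singer' with frequency 5.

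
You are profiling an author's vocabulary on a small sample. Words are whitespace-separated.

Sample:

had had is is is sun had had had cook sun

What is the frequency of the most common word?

Frequencies: had:5, is:3, sun:2, cook:1
Most common: 'had' with frequency 5.

5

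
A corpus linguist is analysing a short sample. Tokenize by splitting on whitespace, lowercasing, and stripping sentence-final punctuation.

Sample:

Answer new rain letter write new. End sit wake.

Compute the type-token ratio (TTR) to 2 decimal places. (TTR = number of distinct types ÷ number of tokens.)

N = 9 tokens, V = 8 types.
TTR = V / N = 8 / 9 = 0.89

0.89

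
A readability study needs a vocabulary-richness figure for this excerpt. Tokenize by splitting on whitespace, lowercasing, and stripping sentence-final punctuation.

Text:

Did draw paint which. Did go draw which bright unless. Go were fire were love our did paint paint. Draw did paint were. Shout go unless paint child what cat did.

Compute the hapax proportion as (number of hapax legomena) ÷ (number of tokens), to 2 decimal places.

0.26

Frequencies: did:5, paint:5, draw:3, go:3, were:3, which:2, unless:2, bright:1, fire:1, love:1, our:1, shout:1, child:1, what:1, cat:1
Hapax count = 8; token count = 31.
Ratio = 8 / 31 = 0.26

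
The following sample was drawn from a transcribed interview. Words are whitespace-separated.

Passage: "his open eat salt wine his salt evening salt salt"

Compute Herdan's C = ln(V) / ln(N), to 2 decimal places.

0.78

N = 10, V = 6.
ln(V) = 1.791759, ln(N) = 2.302585
C = 1.791759 / 2.302585 = 0.78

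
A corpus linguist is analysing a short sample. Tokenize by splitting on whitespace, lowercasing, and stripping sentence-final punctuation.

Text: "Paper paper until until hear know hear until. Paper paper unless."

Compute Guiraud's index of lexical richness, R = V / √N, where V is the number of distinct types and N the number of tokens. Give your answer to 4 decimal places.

N = 11, V = 5.
√N = 3.316625
R = 5 / 3.316625 = 1.5076

1.5076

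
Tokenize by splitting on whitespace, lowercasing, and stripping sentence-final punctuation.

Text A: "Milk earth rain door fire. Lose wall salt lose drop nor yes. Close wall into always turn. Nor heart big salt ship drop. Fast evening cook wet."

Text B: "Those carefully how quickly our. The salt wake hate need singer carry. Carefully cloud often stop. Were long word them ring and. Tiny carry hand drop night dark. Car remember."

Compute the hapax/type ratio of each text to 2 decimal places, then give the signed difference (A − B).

-0.16

A: hapax=17, V=22, ratio=0.77
B: hapax=26, V=28, ratio=0.93
Difference = 0.77 − 0.93 = -0.16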